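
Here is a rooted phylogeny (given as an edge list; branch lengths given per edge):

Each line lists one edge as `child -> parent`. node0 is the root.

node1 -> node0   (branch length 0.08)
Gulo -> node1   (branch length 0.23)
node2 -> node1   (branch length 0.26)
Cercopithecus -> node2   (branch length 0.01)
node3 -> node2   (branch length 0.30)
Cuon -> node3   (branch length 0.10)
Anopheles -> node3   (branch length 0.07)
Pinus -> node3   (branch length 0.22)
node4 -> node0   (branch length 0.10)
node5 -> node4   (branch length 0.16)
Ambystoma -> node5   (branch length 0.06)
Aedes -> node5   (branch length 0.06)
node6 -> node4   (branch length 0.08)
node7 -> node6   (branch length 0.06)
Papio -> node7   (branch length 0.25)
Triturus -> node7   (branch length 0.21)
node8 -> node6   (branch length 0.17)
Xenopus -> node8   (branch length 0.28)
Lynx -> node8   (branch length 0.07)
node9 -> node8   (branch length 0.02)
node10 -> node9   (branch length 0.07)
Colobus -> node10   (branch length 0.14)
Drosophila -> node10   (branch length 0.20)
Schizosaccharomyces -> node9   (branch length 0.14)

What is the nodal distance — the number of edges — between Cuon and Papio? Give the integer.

8

The MRCA of Cuon and Papio is the root of the tree.
From Cuon up to that node: 4 branches. From Papio up to the same node: 4 branches. Total: 4 + 4 = 8.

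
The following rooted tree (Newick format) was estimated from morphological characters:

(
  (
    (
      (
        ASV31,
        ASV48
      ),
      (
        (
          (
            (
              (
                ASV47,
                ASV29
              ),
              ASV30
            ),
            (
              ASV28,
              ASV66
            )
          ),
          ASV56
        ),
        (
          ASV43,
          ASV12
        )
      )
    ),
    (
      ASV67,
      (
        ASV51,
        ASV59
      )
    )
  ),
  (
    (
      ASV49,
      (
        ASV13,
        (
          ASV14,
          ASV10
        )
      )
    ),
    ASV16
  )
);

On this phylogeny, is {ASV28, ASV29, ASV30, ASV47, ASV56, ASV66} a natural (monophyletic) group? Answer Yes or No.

The most recent common ancestor of these taxa subtends ((((ASV47,ASV29),ASV30),(ASV28,ASV66)),ASV56).
That clade has exactly 6 tips — every listed taxon and nothing else — so the group is monophyletic.

Yes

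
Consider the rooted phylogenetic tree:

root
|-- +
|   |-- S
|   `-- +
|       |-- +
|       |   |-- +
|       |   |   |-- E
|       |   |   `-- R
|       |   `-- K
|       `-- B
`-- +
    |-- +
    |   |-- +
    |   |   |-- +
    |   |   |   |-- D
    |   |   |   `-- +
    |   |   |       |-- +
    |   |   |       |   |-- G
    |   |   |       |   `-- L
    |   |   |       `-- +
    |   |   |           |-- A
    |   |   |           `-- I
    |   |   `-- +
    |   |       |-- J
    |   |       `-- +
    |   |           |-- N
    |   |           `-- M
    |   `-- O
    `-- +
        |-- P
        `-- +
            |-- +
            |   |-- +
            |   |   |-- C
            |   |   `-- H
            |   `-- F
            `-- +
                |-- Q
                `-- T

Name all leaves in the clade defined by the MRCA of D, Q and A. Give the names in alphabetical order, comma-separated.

Tracing D: it sits inside (D,((G,L),(A,I))).
Tracing Q: it sits inside (Q,T).
Tracing A: it sits inside (A,I).
The smallest clade enclosing all 3 is ((((D,((G,L),(A,I))),(J,(N,M))),O),(P,(((C,H),F),(Q,T)))); the answer is its 15 terminal taxa in alphabetical order.

A, C, D, F, G, H, I, J, L, M, N, O, P, Q, T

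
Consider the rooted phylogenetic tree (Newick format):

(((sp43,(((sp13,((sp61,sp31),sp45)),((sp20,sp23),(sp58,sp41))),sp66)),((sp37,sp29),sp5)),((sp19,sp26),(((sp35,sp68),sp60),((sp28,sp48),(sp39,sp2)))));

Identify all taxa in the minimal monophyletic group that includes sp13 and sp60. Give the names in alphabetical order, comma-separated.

sp13, sp19, sp2, sp20, sp23, sp26, sp28, sp29, sp31, sp35, sp37, sp39, sp41, sp43, sp45, sp48, sp5, sp58, sp60, sp61, sp66, sp68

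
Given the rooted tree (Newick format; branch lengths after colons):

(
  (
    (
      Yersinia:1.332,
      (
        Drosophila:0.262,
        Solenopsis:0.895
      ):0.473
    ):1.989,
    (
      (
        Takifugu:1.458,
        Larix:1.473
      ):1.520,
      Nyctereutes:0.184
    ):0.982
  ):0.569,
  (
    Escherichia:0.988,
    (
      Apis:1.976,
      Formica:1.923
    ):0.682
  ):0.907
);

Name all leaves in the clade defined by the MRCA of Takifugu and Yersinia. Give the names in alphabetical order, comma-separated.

Tracing Takifugu: it sits inside (Takifugu,Larix).
Tracing Yersinia: it sits inside (Yersinia,(Drosophila,Solenopsis)).
The smallest clade enclosing both is ((Yersinia,(Drosophila,Solenopsis)),((Takifugu,Larix),Nyctereutes)); the answer is its 6 terminal taxa in alphabetical order.

Drosophila, Larix, Nyctereutes, Solenopsis, Takifugu, Yersinia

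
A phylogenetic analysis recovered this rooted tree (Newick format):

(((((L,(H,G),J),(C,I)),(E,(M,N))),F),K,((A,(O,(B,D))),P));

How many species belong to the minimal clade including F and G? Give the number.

The MRCA of F and G is the node subtending ((((L,(H,G),J),(C,I)),(E,(M,N))),F).
That clade contains 10 terminal taxa: C, E, F, G, H, I, J, L, M, N.

10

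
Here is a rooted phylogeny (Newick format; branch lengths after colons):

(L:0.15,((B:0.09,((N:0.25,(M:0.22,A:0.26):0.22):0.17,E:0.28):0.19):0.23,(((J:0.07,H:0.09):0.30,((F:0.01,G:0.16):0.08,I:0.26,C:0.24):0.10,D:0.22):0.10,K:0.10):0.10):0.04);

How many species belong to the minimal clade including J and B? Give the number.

13

The MRCA of J and B is the node subtending ((B,((N,(M,A)),E)),(((J,H),((F,G),I,C),D),K)).
That clade contains 13 terminal taxa: A, B, C, D, E, F, G, H, I, J, K, M, N.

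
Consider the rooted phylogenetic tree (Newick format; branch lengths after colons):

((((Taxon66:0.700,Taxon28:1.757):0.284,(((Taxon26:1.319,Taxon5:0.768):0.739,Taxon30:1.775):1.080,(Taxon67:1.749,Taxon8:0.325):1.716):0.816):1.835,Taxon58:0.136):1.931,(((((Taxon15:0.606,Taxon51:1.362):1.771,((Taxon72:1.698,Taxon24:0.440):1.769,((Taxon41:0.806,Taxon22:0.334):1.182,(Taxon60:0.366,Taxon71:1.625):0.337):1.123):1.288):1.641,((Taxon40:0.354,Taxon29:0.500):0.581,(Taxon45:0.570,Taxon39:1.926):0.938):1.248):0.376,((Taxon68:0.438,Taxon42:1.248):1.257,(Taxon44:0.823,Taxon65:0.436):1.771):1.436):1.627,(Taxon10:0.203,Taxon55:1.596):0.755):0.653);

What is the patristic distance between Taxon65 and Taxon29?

6.348

The path runs Taxon65 → … → MRCA → … → Taxon29; the MRCA is the node subtending ((((Taxon15,Taxon51),((Taxon72,Taxon24),((Taxon41,Taxon22),(Taxon60,Taxon71)))),((Taxon40,Taxon29),(Taxon45,Taxon39))),((Taxon68,Taxon42),(Taxon44,Taxon65))).
Branch lengths along that path: 0.436 + 1.771 + 1.436 + 0.376 + 1.248 + 0.581 + 0.500 = 6.348.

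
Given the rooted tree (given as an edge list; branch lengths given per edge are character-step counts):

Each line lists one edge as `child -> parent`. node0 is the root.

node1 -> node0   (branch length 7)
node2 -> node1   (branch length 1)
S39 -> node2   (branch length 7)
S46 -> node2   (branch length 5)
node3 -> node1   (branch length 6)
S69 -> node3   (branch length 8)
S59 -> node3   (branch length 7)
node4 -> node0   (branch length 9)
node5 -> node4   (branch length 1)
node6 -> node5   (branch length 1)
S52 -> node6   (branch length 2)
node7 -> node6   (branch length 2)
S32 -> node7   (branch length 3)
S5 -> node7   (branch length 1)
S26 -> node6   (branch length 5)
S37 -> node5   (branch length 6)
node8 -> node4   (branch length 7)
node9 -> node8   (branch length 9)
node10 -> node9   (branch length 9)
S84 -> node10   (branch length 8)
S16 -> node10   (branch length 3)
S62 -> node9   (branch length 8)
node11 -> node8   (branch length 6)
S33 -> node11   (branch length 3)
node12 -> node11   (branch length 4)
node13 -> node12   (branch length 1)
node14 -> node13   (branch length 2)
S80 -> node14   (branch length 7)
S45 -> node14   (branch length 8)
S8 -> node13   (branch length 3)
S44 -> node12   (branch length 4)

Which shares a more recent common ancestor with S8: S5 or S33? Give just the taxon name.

S33

The MRCA of S8 and S33 subtends (S33,(((S80,S45),S8),S44)) (5 taxa).
The MRCA of S8 and S5 subtends (((S52,(S32,S5),S26),S37),(((S84,S16),S62),(S33,(((S80,S45),S8),S44)))) (13 taxa).
The first is nested inside the second, so S8 shares a more recent common ancestor with S33.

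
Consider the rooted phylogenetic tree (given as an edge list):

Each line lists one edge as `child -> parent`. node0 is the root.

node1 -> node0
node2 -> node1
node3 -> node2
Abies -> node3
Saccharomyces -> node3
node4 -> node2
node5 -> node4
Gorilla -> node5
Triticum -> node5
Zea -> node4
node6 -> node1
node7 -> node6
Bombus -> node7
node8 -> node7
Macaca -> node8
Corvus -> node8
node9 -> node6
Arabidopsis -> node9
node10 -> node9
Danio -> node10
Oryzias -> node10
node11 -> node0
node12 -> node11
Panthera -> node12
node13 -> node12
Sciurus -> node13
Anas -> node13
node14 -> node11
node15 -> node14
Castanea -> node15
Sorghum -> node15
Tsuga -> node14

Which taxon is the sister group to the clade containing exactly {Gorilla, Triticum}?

The clade containing exactly {Gorilla, Triticum} attaches to the tree at the node subtending ((Gorilla,Triticum),Zea).
The other lineage descending from that same node — the sister group — is the single tip Zea.

Zea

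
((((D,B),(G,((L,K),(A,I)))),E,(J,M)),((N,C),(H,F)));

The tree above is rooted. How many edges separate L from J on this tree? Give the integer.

7

The MRCA of L and J is the node subtending (((D,B),(G,((L,K),(A,I)))),E,(J,M)).
From L up to that node: 5 branches. From J up to the same node: 2 branches. Total: 5 + 2 = 7.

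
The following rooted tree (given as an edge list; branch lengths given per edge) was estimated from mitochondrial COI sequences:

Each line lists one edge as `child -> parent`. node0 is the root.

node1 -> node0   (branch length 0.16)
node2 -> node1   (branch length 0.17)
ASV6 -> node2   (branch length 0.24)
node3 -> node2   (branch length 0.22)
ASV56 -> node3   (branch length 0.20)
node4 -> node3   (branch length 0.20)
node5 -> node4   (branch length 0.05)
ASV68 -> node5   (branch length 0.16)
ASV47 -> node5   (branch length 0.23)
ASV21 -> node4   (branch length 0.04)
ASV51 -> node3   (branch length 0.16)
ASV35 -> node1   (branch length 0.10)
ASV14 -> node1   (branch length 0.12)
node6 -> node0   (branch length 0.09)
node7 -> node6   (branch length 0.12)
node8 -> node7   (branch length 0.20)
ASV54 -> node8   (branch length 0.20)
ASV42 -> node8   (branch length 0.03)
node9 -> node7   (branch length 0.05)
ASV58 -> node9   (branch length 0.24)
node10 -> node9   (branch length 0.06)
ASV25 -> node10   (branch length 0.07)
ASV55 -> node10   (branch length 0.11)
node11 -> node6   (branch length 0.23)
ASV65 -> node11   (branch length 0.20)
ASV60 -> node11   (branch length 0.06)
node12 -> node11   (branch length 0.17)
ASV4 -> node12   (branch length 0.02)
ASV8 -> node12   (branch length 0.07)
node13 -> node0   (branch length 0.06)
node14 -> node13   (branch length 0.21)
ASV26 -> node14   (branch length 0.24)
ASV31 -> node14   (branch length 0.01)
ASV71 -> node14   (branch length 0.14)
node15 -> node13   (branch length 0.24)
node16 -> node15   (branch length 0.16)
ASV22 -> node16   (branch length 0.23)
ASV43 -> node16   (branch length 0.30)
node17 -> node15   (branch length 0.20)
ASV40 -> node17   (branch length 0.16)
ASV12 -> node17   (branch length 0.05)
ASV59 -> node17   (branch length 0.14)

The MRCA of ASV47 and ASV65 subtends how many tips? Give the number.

25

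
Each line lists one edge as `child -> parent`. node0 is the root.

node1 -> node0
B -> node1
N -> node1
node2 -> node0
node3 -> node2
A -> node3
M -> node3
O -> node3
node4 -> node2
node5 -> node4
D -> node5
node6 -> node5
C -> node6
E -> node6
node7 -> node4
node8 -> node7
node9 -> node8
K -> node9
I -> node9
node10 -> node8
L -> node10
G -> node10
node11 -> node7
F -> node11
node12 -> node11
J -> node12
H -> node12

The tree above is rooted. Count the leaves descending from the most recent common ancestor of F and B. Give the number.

The MRCA of F and B is the root, so the clade is the entire tree.
That clade contains 15 terminal taxa: A, B, C, D, E, F, G, H, I, J, K, L, M, N, O.

15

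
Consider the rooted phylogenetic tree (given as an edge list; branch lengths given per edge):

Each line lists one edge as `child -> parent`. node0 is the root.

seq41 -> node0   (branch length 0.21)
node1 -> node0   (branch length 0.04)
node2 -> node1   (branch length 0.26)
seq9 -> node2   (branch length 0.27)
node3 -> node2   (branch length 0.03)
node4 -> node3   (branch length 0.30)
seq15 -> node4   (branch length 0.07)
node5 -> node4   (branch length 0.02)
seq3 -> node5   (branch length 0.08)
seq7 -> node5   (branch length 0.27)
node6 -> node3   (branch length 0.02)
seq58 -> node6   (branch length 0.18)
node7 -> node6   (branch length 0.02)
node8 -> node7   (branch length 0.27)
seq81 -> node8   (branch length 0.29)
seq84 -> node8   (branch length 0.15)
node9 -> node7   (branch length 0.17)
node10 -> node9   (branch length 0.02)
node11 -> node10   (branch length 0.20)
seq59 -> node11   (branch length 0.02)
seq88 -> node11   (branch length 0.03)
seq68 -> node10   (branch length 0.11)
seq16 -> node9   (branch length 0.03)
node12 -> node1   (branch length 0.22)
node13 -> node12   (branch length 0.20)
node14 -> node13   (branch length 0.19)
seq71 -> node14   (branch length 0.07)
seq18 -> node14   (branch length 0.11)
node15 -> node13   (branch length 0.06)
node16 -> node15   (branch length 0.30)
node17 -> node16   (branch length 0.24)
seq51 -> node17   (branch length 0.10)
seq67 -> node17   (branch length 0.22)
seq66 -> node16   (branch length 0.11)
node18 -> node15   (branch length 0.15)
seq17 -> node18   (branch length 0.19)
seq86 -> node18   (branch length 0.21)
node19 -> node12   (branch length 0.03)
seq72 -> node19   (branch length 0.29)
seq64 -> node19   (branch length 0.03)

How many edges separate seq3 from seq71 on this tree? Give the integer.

9

The MRCA of seq3 and seq71 is the node subtending ((seq9,((seq15,(seq3,seq7)),(seq58,((seq81,seq84),(((seq59,seq88),seq68),seq16))))),(((seq71,seq18),(((seq51,seq67),seq66),(seq17,seq86))),(seq72,seq64))).
From seq3 up to that node: 5 branches. From seq71 up to the same node: 4 branches. Total: 5 + 4 = 9.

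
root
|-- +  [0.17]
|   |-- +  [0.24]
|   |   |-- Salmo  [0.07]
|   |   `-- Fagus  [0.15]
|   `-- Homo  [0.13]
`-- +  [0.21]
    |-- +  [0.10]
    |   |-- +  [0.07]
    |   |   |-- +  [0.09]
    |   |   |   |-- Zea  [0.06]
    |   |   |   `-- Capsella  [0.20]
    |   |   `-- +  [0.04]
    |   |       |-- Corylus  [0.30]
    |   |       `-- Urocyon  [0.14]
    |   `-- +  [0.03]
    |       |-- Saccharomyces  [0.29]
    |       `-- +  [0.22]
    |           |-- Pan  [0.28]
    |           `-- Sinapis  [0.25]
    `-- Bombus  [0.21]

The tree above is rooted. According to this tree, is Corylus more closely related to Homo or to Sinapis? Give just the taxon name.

The MRCA of Corylus and Sinapis subtends (((Zea,Capsella),(Corylus,Urocyon)),(Saccharomyces,(Pan,Sinapis))) (7 taxa).
The MRCA of Corylus and Homo is the root, subtending the entire tree (11 taxa).
The first is nested inside the second, so Corylus shares a more recent common ancestor with Sinapis.

Sinapis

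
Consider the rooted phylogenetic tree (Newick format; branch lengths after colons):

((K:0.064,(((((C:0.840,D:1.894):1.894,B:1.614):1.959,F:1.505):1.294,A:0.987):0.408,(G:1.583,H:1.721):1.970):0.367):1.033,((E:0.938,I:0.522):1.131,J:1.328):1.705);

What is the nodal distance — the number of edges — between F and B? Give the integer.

3

The MRCA of F and B is the node subtending (((C,D),B),F).
From F up to that node: 1 branch. From B up to the same node: 2 branches. Total: 1 + 2 = 3.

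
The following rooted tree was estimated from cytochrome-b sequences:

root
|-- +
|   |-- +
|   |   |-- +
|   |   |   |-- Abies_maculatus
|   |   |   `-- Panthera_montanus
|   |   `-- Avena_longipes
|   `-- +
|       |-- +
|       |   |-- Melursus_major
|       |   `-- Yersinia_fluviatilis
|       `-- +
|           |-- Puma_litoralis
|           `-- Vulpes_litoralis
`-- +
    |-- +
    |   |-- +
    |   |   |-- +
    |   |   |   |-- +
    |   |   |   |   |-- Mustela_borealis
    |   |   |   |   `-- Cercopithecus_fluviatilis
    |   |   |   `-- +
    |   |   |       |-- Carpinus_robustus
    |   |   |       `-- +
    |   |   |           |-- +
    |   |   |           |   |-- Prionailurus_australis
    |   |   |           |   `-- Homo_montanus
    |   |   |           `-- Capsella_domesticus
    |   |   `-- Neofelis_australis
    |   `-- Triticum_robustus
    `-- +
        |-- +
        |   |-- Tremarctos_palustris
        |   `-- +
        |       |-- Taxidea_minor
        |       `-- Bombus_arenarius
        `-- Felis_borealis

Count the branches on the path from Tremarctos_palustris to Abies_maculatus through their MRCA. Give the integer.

The MRCA of Tremarctos_palustris and Abies_maculatus is the root of the tree.
From Tremarctos_palustris up to that node: 4 branches. From Abies_maculatus up to the same node: 4 branches. Total: 4 + 4 = 8.

8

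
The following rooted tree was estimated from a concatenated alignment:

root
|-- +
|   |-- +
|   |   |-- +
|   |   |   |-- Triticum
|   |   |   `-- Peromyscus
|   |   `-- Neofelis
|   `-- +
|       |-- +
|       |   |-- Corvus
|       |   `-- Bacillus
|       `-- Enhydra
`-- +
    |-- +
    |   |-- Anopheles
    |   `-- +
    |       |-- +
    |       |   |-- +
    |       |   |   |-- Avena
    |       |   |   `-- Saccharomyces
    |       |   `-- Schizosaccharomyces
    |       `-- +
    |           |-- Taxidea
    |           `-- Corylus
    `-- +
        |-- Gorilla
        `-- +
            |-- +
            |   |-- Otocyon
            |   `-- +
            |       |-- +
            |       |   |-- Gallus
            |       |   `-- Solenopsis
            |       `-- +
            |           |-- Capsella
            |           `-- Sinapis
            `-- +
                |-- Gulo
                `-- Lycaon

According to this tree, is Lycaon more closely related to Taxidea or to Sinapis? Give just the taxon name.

The MRCA of Lycaon and Sinapis subtends ((Otocyon,((Gallus,Solenopsis),(Capsella,Sinapis))),(Gulo,Lycaon)) (7 taxa).
The MRCA of Lycaon and Taxidea subtends ((Anopheles,(((Avena,Saccharomyces),Schizosaccharomyces),(Taxidea,Corylus))),(Gorilla,((Otocyon,((Gallus,Solenopsis),(Capsella,Sinapis))),(Gulo,Lycaon)))) (14 taxa).
The first is nested inside the second, so Lycaon shares a more recent common ancestor with Sinapis.

Sinapis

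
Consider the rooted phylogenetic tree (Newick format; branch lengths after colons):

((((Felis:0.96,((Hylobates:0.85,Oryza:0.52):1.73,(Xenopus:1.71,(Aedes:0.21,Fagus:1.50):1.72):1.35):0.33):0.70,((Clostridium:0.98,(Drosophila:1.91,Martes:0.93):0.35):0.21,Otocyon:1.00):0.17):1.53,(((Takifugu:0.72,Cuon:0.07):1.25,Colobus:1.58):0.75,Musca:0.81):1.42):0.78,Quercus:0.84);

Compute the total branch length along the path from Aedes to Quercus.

7.46

The path runs Aedes → … → MRCA → … → Quercus; the MRCA is the root of the tree.
Branch lengths along that path: 0.21 + 1.72 + 1.35 + 0.33 + 0.70 + 1.53 + 0.78 + 0.84 = 7.46.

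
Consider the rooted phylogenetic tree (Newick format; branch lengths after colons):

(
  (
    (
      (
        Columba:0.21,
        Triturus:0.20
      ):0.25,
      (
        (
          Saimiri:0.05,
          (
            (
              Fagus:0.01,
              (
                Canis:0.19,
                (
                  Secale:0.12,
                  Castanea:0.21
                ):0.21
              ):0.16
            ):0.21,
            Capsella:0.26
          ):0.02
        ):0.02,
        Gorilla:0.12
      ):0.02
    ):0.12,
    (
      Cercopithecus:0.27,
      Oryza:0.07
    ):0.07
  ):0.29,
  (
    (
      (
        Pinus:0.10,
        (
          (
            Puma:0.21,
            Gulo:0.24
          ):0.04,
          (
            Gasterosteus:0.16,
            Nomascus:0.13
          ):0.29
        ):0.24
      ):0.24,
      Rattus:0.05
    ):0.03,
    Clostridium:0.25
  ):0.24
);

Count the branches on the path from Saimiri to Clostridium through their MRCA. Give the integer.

7

The MRCA of Saimiri and Clostridium is the root of the tree.
From Saimiri up to that node: 5 branches. From Clostridium up to the same node: 2 branches. Total: 5 + 2 = 7.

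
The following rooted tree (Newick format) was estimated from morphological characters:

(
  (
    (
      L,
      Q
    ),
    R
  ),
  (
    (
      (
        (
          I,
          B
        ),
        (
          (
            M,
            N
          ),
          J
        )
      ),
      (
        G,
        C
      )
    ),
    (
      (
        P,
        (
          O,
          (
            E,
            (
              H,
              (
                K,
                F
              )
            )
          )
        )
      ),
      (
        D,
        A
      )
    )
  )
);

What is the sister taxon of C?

G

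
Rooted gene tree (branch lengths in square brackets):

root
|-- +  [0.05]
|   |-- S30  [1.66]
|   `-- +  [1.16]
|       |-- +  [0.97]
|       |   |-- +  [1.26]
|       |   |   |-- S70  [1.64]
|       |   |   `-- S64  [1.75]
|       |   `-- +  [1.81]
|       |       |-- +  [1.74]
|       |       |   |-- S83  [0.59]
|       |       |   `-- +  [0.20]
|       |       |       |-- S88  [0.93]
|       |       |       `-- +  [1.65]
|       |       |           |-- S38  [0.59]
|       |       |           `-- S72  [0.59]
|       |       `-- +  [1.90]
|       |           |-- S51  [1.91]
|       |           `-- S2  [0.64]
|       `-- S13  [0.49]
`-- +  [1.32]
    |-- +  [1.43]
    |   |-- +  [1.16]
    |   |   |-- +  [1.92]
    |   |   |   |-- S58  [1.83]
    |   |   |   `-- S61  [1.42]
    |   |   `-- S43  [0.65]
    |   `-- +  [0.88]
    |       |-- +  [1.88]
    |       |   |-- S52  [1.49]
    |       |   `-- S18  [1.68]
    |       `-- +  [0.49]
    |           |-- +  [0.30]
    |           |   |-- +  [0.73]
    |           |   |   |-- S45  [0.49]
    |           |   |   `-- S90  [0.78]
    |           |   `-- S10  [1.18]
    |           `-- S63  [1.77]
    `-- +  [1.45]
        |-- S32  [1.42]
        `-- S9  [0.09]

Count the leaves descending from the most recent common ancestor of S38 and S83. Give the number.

4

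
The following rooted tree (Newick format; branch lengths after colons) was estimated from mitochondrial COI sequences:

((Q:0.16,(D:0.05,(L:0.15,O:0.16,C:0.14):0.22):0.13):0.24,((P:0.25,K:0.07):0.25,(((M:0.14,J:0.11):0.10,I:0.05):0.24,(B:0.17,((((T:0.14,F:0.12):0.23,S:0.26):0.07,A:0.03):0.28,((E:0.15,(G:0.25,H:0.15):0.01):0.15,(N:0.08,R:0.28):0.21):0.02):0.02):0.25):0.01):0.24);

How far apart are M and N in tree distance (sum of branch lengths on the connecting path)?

1.06

The path runs M → … → MRCA → … → N; the MRCA is the node subtending (((M,J),I),(B,((((T,F),S),A),((E,(G,H)),(N,R))))).
Branch lengths along that path: 0.14 + 0.10 + 0.24 + 0.25 + 0.02 + 0.02 + 0.21 + 0.08 = 1.06.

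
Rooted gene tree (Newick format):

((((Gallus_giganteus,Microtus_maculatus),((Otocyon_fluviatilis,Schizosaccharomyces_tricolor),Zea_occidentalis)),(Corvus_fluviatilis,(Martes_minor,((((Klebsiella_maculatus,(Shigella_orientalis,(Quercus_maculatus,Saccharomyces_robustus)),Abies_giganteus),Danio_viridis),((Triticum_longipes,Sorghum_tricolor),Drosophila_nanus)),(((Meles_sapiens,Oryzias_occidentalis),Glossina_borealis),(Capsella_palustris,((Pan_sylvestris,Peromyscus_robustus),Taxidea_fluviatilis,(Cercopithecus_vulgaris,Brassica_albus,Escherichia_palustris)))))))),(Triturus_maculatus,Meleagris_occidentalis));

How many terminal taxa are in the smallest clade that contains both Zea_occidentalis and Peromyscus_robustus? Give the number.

26

The MRCA of Zea_occidentalis and Peromyscus_robustus is the node subtending (((Gallus_giganteus,Microtus_maculatus),((Otocyon_fluviatilis,Schizosaccharomyces_tricolor),Zea_occidentalis)),(Corvus_fluviatilis,(Martes_minor,((((Klebsiella_maculatus,(Shigella_orientalis,(Quercus_maculatus,Saccharomyces_robustus)),Abies_giganteus),Danio_viridis),((Triticum_longipes,Sorghum_tricolor),Drosophila_nanus)),(((Meles_sapiens,Oryzias_occidentalis),Glossina_borealis),(Capsella_palustris,((Pan_sylvestris,Peromyscus_robustus),Taxidea_fluviatilis,(Cercopithecus_vulgaris,Brassica_albus,Escherichia_palustris)))))))).
That clade contains 26 terminal taxa: Abies_giganteus, Brassica_albus, Capsella_palustris, Cercopithecus_vulgaris, Corvus_fluviatilis, Danio_viridis, Drosophila_nanus, Escherichia_palustris, Gallus_giganteus, Glossina_borealis, Klebsiella_maculatus, Martes_minor, Meles_sapiens, Microtus_maculatus, Oryzias_occidentalis, Otocyon_fluviatilis, Pan_sylvestris, Peromyscus_robustus, Quercus_maculatus, Saccharomyces_robustus, Schizosaccharomyces_tricolor, Shigella_orientalis, Sorghum_tricolor, Taxidea_fluviatilis, Triticum_longipes, Zea_occidentalis.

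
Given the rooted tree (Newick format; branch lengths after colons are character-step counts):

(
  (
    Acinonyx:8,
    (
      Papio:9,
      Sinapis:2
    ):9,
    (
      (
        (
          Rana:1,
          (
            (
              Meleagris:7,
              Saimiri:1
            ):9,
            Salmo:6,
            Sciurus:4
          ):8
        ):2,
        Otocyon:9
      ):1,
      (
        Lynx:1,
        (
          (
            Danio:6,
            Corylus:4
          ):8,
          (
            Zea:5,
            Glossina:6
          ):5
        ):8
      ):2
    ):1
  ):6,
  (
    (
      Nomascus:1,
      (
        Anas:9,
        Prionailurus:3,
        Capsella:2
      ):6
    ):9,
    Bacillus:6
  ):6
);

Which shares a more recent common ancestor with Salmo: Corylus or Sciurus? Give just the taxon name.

Sciurus

The MRCA of Salmo and Sciurus subtends ((Meleagris,Saimiri),Salmo,Sciurus) (4 taxa).
The MRCA of Salmo and Corylus subtends (((Rana,((Meleagris,Saimiri),Salmo,Sciurus)),Otocyon),(Lynx,((Danio,Corylus),(Zea,Glossina)))) (11 taxa).
The first is nested inside the second, so Salmo shares a more recent common ancestor with Sciurus.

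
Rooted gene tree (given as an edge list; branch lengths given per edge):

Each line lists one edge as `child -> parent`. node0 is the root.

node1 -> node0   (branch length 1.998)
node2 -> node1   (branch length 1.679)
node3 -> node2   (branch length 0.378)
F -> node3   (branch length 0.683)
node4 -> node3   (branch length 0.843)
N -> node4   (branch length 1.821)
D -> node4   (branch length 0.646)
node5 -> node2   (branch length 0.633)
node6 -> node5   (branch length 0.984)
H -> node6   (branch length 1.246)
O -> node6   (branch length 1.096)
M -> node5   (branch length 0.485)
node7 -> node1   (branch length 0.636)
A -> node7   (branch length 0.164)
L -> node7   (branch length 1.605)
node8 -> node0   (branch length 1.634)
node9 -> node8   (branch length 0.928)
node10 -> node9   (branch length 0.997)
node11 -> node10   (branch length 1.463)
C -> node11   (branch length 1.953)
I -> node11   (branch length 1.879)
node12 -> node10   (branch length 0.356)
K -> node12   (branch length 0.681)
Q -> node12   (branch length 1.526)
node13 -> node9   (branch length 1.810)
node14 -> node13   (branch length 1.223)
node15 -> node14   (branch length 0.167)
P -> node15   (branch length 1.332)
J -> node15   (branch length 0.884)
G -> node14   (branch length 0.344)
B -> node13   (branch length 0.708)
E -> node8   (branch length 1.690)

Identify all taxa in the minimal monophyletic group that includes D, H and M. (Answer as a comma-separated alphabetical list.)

D, F, H, M, N, O

Tracing D: it sits inside (N,D).
Tracing H: it sits inside (H,O).
Tracing M: it sits inside ((H,O),M).
The smallest clade enclosing all 3 is ((F,(N,D)),((H,O),M)); the answer is its 6 terminal taxa in alphabetical order.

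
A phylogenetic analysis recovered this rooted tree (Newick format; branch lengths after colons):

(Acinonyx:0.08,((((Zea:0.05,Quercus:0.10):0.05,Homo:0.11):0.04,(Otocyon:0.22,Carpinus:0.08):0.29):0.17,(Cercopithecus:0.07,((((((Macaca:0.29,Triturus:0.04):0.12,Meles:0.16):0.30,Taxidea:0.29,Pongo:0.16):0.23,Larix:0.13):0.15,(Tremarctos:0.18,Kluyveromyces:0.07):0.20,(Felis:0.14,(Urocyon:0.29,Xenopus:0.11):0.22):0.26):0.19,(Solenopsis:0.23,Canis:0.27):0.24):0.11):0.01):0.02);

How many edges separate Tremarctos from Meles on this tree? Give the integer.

The MRCA of Tremarctos and Meles is the node subtending (((((Macaca,Triturus),Meles),Taxidea,Pongo),Larix),(Tremarctos,Kluyveromyces),(Felis,(Urocyon,Xenopus))).
From Tremarctos up to that node: 2 branches. From Meles up to the same node: 4 branches. Total: 2 + 4 = 6.

6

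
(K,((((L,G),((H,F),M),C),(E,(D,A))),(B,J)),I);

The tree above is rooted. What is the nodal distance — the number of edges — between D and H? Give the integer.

7

The MRCA of D and H is the node subtending (((L,G),((H,F),M),C),(E,(D,A))).
From D up to that node: 3 branches. From H up to the same node: 4 branches. Total: 3 + 4 = 7.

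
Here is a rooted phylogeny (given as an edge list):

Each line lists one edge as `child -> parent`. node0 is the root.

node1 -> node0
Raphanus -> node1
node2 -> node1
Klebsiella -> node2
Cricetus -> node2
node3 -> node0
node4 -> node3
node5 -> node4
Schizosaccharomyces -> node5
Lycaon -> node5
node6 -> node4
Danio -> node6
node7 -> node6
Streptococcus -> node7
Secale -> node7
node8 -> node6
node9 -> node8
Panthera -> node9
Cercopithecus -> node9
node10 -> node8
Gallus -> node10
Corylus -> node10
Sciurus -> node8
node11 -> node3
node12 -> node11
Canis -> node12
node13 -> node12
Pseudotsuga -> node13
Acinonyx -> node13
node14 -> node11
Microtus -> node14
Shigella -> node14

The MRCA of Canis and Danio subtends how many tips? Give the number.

The MRCA of Canis and Danio is the node subtending (((Schizosaccharomyces,Lycaon),(Danio,(Streptococcus,Secale),((Panthera,Cercopithecus),(Gallus,Corylus),Sciurus))),((Canis,(Pseudotsuga,Acinonyx)),(Microtus,Shigella))).
That clade contains 15 terminal taxa: Acinonyx, Canis, Cercopithecus, Corylus, Danio, Gallus, Lycaon, Microtus, Panthera, Pseudotsuga, Schizosaccharomyces, Sciurus, Secale, Shigella, Streptococcus.

15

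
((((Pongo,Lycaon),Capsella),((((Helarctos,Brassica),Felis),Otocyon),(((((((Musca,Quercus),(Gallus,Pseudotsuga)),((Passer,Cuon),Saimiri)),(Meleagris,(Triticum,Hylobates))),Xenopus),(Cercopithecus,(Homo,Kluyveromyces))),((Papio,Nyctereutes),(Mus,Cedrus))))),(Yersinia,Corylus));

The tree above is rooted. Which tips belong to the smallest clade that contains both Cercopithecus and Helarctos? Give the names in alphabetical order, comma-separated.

Brassica, Cedrus, Cercopithecus, Cuon, Felis, Gallus, Helarctos, Homo, Hylobates, Kluyveromyces, Meleagris, Mus, Musca, Nyctereutes, Otocyon, Papio, Passer, Pseudotsuga, Quercus, Saimiri, Triticum, Xenopus

Tracing Cercopithecus: it sits inside (Cercopithecus,(Homo,Kluyveromyces)).
Tracing Helarctos: it sits inside (Helarctos,Brassica).
The smallest clade enclosing both is ((((Helarctos,Brassica),Felis),Otocyon),(((((((Musca,Quercus),(Gallus,Pseudotsuga)),((Passer,Cuon),Saimiri)),(Meleagris,(Triticum,Hylobates))),Xenopus),(Cercopithecus,(Homo,Kluyveromyces))),((Papio,Nyctereutes),(Mus,Cedrus)))); the answer is its 22 terminal taxa in alphabetical order.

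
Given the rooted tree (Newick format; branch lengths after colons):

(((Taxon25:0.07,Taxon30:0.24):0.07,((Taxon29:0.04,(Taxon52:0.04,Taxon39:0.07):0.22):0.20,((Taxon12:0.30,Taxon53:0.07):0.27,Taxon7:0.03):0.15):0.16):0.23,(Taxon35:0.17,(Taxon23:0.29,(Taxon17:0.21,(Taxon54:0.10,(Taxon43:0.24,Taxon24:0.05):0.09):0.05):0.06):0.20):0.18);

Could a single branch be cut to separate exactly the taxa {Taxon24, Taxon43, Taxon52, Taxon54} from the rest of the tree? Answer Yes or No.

No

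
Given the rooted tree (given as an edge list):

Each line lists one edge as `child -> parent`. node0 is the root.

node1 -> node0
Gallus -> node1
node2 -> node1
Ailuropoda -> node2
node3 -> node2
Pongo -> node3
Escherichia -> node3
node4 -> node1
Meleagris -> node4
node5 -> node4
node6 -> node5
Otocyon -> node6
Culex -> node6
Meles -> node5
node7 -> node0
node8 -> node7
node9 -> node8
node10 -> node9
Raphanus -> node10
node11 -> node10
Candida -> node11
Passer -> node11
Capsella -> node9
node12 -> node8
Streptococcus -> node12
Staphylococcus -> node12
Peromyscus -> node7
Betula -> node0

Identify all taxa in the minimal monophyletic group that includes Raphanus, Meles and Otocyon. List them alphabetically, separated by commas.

Ailuropoda, Betula, Candida, Capsella, Culex, Escherichia, Gallus, Meleagris, Meles, Otocyon, Passer, Peromyscus, Pongo, Raphanus, Staphylococcus, Streptococcus

Tracing Raphanus: it sits inside (Raphanus,(Candida,Passer)).
Tracing Meles: it sits inside ((Otocyon,Culex),Meles).
Tracing Otocyon: it sits inside (Otocyon,Culex).
The smallest clade enclosing all 3 is the whole tree (their MRCA is the root), so the answer is all 16 tips in alphabetical order.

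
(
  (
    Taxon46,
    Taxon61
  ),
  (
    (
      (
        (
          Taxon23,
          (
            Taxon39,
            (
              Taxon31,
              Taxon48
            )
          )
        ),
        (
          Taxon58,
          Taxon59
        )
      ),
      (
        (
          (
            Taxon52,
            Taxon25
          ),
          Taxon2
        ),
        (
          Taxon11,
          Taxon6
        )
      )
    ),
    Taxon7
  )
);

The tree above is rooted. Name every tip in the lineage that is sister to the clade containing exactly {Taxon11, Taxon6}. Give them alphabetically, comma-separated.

The clade containing exactly {Taxon11, Taxon6} attaches to the tree at the node subtending (((Taxon52,Taxon25),Taxon2),(Taxon11,Taxon6)).
The other lineage descending from that same node — the sister group — is ((Taxon52,Taxon25),Taxon2); its 3 tips in alphabetical order are the answer.

Taxon2, Taxon25, Taxon52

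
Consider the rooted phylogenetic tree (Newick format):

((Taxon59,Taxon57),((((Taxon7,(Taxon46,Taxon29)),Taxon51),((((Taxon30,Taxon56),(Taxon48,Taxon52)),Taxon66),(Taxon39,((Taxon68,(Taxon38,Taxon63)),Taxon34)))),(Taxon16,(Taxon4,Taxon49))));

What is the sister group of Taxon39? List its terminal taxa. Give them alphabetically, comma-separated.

Taxon39 attaches to the tree at the node subtending (Taxon39,((Taxon68,(Taxon38,Taxon63)),Taxon34)).
The other lineage descending from that same node — the sister group — is ((Taxon68,(Taxon38,Taxon63)),Taxon34); its 4 tips in alphabetical order are the answer.

Taxon34, Taxon38, Taxon63, Taxon68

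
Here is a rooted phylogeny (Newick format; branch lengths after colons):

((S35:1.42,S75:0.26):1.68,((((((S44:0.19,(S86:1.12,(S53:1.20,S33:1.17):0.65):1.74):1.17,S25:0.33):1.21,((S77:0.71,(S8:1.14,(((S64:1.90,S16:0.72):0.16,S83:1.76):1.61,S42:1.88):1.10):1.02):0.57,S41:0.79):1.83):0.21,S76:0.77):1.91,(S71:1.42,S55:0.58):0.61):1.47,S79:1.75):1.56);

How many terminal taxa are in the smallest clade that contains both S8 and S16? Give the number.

The MRCA of S8 and S16 is the node subtending (S8,(((S64,S16),S83),S42)).
That clade contains 5 terminal taxa: S16, S42, S64, S8, S83.

5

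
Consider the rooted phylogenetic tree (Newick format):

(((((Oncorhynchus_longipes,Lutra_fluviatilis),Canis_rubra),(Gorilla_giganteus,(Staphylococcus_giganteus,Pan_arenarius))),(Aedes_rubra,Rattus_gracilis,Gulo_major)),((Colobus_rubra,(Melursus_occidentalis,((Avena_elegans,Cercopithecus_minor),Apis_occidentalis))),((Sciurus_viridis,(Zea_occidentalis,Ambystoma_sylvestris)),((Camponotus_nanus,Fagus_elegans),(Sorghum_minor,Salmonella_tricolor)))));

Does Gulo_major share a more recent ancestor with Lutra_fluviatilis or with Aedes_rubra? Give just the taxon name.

Aedes_rubra

The MRCA of Gulo_major and Aedes_rubra subtends (Aedes_rubra,Rattus_gracilis,Gulo_major) (3 taxa).
The MRCA of Gulo_major and Lutra_fluviatilis subtends ((((Oncorhynchus_longipes,Lutra_fluviatilis),Canis_rubra),(Gorilla_giganteus,(Staphylococcus_giganteus,Pan_arenarius))),(Aedes_rubra,Rattus_gracilis,Gulo_major)) (9 taxa).
The first is nested inside the second, so Gulo_major shares a more recent common ancestor with Aedes_rubra.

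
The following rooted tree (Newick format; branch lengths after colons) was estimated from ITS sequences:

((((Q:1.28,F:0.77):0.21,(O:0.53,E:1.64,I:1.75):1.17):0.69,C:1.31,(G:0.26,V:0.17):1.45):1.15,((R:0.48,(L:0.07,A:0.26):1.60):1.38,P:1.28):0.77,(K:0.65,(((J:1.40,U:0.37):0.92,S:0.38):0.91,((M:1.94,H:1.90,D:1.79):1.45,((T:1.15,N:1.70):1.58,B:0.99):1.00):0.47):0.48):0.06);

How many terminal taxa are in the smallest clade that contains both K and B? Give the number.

10

The MRCA of K and B is the node subtending (K,(((J,U),S),((M,H,D),((T,N),B)))).
That clade contains 10 terminal taxa: B, D, H, J, K, M, N, S, T, U.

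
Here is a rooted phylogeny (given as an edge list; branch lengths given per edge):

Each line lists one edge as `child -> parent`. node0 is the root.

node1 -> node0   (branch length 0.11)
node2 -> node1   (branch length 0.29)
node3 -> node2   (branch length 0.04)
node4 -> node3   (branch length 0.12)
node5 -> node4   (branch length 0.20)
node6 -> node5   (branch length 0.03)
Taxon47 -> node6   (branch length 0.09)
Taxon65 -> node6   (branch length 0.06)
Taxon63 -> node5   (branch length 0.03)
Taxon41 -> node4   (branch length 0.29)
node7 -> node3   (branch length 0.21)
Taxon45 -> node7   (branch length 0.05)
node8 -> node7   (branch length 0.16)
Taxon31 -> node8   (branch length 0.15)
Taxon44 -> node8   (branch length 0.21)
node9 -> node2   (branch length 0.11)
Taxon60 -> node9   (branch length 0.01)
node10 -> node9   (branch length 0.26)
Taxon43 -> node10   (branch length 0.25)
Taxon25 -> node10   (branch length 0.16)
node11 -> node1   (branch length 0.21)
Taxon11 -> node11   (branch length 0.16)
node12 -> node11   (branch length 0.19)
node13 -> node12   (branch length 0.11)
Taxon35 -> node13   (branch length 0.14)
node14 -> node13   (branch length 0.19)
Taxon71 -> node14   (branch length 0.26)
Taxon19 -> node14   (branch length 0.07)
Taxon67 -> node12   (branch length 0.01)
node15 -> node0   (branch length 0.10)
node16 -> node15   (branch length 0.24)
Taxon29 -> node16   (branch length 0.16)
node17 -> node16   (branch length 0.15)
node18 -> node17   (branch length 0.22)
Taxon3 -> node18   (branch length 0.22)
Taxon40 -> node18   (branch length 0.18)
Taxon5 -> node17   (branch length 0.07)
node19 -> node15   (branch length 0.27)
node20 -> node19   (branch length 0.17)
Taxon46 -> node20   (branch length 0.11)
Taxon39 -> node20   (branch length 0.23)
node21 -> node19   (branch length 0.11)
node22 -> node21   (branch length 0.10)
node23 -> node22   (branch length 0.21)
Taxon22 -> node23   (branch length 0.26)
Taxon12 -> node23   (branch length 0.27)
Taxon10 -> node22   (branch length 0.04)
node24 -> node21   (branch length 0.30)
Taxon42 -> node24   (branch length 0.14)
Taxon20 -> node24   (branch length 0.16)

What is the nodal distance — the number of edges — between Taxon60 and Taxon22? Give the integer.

10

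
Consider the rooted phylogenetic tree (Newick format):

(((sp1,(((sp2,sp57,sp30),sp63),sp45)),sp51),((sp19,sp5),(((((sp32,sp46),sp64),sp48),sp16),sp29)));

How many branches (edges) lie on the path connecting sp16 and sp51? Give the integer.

The MRCA of sp16 and sp51 is the root of the tree.
From sp16 up to that node: 4 branches. From sp51 up to the same node: 2 branches. Total: 4 + 2 = 6.

6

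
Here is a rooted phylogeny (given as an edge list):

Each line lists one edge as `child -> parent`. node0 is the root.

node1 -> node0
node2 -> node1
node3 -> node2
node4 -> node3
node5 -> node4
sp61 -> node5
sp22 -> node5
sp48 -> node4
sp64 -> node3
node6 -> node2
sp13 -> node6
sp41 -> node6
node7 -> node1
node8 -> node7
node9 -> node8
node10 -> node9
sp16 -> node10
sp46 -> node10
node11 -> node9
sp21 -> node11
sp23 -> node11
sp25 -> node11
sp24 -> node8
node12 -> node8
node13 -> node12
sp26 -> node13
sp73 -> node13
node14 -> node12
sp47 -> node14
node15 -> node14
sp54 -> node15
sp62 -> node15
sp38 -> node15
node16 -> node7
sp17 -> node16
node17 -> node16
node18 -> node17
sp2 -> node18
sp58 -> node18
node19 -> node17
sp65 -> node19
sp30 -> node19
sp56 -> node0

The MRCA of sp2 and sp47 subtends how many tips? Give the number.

17

The MRCA of sp2 and sp47 is the node subtending ((((sp16,sp46),(sp21,sp23,sp25)),sp24,((sp26,sp73),(sp47,(sp54,sp62,sp38)))),(sp17,((sp2,sp58),(sp65,sp30)))).
That clade contains 17 terminal taxa: sp16, sp17, sp2, sp21, sp23, sp24, sp25, sp26, sp30, sp38, sp46, sp47, sp54, sp58, sp62, sp65, sp73.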